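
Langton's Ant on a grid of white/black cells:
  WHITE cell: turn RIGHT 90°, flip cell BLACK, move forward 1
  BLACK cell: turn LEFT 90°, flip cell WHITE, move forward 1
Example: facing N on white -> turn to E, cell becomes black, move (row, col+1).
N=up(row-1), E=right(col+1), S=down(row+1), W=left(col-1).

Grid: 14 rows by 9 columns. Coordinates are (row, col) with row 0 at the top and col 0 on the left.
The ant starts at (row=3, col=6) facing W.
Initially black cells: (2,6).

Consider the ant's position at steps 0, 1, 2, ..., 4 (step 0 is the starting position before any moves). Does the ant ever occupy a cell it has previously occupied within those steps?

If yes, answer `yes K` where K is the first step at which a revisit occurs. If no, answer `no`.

Step 1: on WHITE (3,6): turn R to N, flip to black, move to (2,6). |black|=2 — new cell
Step 2: on BLACK (2,6): turn L to W, flip to white, move to (2,5). |black|=1 — new cell
Step 3: on WHITE (2,5): turn R to N, flip to black, move to (1,5). |black|=2 — new cell
Step 4: on WHITE (1,5): turn R to E, flip to black, move to (1,6). |black|=3 — new cell
No revisit within 4 steps.

Answer: no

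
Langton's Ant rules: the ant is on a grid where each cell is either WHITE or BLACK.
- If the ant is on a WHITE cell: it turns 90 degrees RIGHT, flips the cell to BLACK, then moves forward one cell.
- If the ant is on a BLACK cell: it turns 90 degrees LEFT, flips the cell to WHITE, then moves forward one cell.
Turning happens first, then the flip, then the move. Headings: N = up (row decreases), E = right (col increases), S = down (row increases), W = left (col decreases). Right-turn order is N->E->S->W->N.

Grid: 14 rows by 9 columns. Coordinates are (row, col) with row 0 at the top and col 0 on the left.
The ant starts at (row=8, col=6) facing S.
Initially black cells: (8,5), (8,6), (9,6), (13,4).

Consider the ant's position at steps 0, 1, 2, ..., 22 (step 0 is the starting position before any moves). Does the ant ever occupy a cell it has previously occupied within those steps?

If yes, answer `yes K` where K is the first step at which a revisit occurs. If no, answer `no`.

Answer: yes 7

Derivation:
Step 1: on BLACK (8,6): turn L to E, flip to white, move to (8,7). |black|=3 — new cell
Step 2: on WHITE (8,7): turn R to S, flip to black, move to (9,7). |black|=4 — new cell
Step 3: on WHITE (9,7): turn R to W, flip to black, move to (9,6). |black|=5 — new cell
Step 4: on BLACK (9,6): turn L to S, flip to white, move to (10,6). |black|=4 — new cell
Step 5: on WHITE (10,6): turn R to W, flip to black, move to (10,5). |black|=5 — new cell
Step 6: on WHITE (10,5): turn R to N, flip to black, move to (9,5). |black|=6 — new cell
Step 7: on WHITE (9,5): turn R to E, flip to black, move to (9,6). |black|=7 — REVISIT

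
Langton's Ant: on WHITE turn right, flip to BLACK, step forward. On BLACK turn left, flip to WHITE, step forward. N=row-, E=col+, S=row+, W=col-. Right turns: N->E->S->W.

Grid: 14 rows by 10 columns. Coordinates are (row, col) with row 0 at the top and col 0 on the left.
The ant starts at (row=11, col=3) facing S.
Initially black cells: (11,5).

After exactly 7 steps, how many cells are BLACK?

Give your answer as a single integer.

Answer: 6

Derivation:
Step 1: on WHITE (11,3): turn R to W, flip to black, move to (11,2). |black|=2
Step 2: on WHITE (11,2): turn R to N, flip to black, move to (10,2). |black|=3
Step 3: on WHITE (10,2): turn R to E, flip to black, move to (10,3). |black|=4
Step 4: on WHITE (10,3): turn R to S, flip to black, move to (11,3). |black|=5
Step 5: on BLACK (11,3): turn L to E, flip to white, move to (11,4). |black|=4
Step 6: on WHITE (11,4): turn R to S, flip to black, move to (12,4). |black|=5
Step 7: on WHITE (12,4): turn R to W, flip to black, move to (12,3). |black|=6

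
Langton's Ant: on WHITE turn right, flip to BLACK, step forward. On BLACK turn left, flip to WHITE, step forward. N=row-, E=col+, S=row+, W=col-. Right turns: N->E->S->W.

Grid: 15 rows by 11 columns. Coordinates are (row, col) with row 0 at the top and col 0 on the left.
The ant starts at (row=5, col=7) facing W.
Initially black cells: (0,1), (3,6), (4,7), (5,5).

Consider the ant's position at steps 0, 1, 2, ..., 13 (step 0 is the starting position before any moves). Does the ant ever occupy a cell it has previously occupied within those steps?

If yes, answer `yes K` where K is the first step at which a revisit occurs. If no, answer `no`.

Answer: yes 7

Derivation:
Step 1: on WHITE (5,7): turn R to N, flip to black, move to (4,7). |black|=5 — new cell
Step 2: on BLACK (4,7): turn L to W, flip to white, move to (4,6). |black|=4 — new cell
Step 3: on WHITE (4,6): turn R to N, flip to black, move to (3,6). |black|=5 — new cell
Step 4: on BLACK (3,6): turn L to W, flip to white, move to (3,5). |black|=4 — new cell
Step 5: on WHITE (3,5): turn R to N, flip to black, move to (2,5). |black|=5 — new cell
Step 6: on WHITE (2,5): turn R to E, flip to black, move to (2,6). |black|=6 — new cell
Step 7: on WHITE (2,6): turn R to S, flip to black, move to (3,6). |black|=7 — REVISIT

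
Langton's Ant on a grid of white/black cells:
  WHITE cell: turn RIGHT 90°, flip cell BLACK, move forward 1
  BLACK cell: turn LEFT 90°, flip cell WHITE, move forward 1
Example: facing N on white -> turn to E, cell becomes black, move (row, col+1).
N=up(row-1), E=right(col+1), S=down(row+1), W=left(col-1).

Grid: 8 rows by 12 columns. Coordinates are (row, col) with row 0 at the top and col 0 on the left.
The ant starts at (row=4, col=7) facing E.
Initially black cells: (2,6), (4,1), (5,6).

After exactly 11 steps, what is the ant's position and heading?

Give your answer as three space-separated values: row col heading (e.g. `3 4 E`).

Answer: 6 6 N

Derivation:
Step 1: on WHITE (4,7): turn R to S, flip to black, move to (5,7). |black|=4
Step 2: on WHITE (5,7): turn R to W, flip to black, move to (5,6). |black|=5
Step 3: on BLACK (5,6): turn L to S, flip to white, move to (6,6). |black|=4
Step 4: on WHITE (6,6): turn R to W, flip to black, move to (6,5). |black|=5
Step 5: on WHITE (6,5): turn R to N, flip to black, move to (5,5). |black|=6
Step 6: on WHITE (5,5): turn R to E, flip to black, move to (5,6). |black|=7
Step 7: on WHITE (5,6): turn R to S, flip to black, move to (6,6). |black|=8
Step 8: on BLACK (6,6): turn L to E, flip to white, move to (6,7). |black|=7
Step 9: on WHITE (6,7): turn R to S, flip to black, move to (7,7). |black|=8
Step 10: on WHITE (7,7): turn R to W, flip to black, move to (7,6). |black|=9
Step 11: on WHITE (7,6): turn R to N, flip to black, move to (6,6). |black|=10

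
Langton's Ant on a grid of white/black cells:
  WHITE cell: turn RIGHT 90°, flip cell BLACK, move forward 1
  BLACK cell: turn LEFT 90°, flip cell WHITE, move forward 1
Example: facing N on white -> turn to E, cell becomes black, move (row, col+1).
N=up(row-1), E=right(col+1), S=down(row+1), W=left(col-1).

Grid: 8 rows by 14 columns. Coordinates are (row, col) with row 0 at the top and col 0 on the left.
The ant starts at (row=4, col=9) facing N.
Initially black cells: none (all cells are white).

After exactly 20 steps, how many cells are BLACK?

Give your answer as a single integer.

Answer: 6

Derivation:
Step 1: on WHITE (4,9): turn R to E, flip to black, move to (4,10). |black|=1
Step 2: on WHITE (4,10): turn R to S, flip to black, move to (5,10). |black|=2
Step 3: on WHITE (5,10): turn R to W, flip to black, move to (5,9). |black|=3
Step 4: on WHITE (5,9): turn R to N, flip to black, move to (4,9). |black|=4
Step 5: on BLACK (4,9): turn L to W, flip to white, move to (4,8). |black|=3
Step 6: on WHITE (4,8): turn R to N, flip to black, move to (3,8). |black|=4
Step 7: on WHITE (3,8): turn R to E, flip to black, move to (3,9). |black|=5
Step 8: on WHITE (3,9): turn R to S, flip to black, move to (4,9). |black|=6
Step 9: on WHITE (4,9): turn R to W, flip to black, move to (4,8). |black|=7
Step 10: on BLACK (4,8): turn L to S, flip to white, move to (5,8). |black|=6
Step 11: on WHITE (5,8): turn R to W, flip to black, move to (5,7). |black|=7
Step 12: on WHITE (5,7): turn R to N, flip to black, move to (4,7). |black|=8
Step 13: on WHITE (4,7): turn R to E, flip to black, move to (4,8). |black|=9
Step 14: on WHITE (4,8): turn R to S, flip to black, move to (5,8). |black|=10
Step 15: on BLACK (5,8): turn L to E, flip to white, move to (5,9). |black|=9
Step 16: on BLACK (5,9): turn L to N, flip to white, move to (4,9). |black|=8
Step 17: on BLACK (4,9): turn L to W, flip to white, move to (4,8). |black|=7
Step 18: on BLACK (4,8): turn L to S, flip to white, move to (5,8). |black|=6
Step 19: on WHITE (5,8): turn R to W, flip to black, move to (5,7). |black|=7
Step 20: on BLACK (5,7): turn L to S, flip to white, move to (6,7). |black|=6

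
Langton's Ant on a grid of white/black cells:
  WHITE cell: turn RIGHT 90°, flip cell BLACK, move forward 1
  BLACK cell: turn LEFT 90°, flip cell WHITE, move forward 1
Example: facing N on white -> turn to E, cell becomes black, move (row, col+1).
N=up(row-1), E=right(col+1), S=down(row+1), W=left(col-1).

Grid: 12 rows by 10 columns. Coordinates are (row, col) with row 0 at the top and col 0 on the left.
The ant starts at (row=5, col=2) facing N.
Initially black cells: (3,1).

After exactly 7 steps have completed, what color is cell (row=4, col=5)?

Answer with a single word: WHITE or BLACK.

Step 1: on WHITE (5,2): turn R to E, flip to black, move to (5,3). |black|=2
Step 2: on WHITE (5,3): turn R to S, flip to black, move to (6,3). |black|=3
Step 3: on WHITE (6,3): turn R to W, flip to black, move to (6,2). |black|=4
Step 4: on WHITE (6,2): turn R to N, flip to black, move to (5,2). |black|=5
Step 5: on BLACK (5,2): turn L to W, flip to white, move to (5,1). |black|=4
Step 6: on WHITE (5,1): turn R to N, flip to black, move to (4,1). |black|=5
Step 7: on WHITE (4,1): turn R to E, flip to black, move to (4,2). |black|=6

Answer: WHITE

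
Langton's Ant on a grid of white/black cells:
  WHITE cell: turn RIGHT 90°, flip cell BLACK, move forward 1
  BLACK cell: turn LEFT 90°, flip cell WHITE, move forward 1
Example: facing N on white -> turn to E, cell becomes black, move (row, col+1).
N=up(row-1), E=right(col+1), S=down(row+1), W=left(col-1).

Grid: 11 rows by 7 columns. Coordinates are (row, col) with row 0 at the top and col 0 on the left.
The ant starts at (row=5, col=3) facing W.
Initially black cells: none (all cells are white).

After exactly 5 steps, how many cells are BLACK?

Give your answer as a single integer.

Step 1: on WHITE (5,3): turn R to N, flip to black, move to (4,3). |black|=1
Step 2: on WHITE (4,3): turn R to E, flip to black, move to (4,4). |black|=2
Step 3: on WHITE (4,4): turn R to S, flip to black, move to (5,4). |black|=3
Step 4: on WHITE (5,4): turn R to W, flip to black, move to (5,3). |black|=4
Step 5: on BLACK (5,3): turn L to S, flip to white, move to (6,3). |black|=3

Answer: 3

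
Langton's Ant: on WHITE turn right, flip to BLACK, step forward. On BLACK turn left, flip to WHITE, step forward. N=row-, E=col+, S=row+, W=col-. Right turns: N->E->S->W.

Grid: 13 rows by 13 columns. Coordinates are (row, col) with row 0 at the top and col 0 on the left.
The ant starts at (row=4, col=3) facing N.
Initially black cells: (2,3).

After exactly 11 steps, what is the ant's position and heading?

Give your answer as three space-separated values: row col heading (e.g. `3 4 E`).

Step 1: on WHITE (4,3): turn R to E, flip to black, move to (4,4). |black|=2
Step 2: on WHITE (4,4): turn R to S, flip to black, move to (5,4). |black|=3
Step 3: on WHITE (5,4): turn R to W, flip to black, move to (5,3). |black|=4
Step 4: on WHITE (5,3): turn R to N, flip to black, move to (4,3). |black|=5
Step 5: on BLACK (4,3): turn L to W, flip to white, move to (4,2). |black|=4
Step 6: on WHITE (4,2): turn R to N, flip to black, move to (3,2). |black|=5
Step 7: on WHITE (3,2): turn R to E, flip to black, move to (3,3). |black|=6
Step 8: on WHITE (3,3): turn R to S, flip to black, move to (4,3). |black|=7
Step 9: on WHITE (4,3): turn R to W, flip to black, move to (4,2). |black|=8
Step 10: on BLACK (4,2): turn L to S, flip to white, move to (5,2). |black|=7
Step 11: on WHITE (5,2): turn R to W, flip to black, move to (5,1). |black|=8

Answer: 5 1 W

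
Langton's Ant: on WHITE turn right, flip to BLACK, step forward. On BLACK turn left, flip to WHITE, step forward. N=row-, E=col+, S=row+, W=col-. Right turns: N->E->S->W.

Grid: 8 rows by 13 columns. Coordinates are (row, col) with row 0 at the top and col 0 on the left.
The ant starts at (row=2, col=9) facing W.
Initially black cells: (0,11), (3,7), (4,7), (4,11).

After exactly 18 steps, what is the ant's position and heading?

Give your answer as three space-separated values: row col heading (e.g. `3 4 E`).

Answer: 3 10 E

Derivation:
Step 1: on WHITE (2,9): turn R to N, flip to black, move to (1,9). |black|=5
Step 2: on WHITE (1,9): turn R to E, flip to black, move to (1,10). |black|=6
Step 3: on WHITE (1,10): turn R to S, flip to black, move to (2,10). |black|=7
Step 4: on WHITE (2,10): turn R to W, flip to black, move to (2,9). |black|=8
Step 5: on BLACK (2,9): turn L to S, flip to white, move to (3,9). |black|=7
Step 6: on WHITE (3,9): turn R to W, flip to black, move to (3,8). |black|=8
Step 7: on WHITE (3,8): turn R to N, flip to black, move to (2,8). |black|=9
Step 8: on WHITE (2,8): turn R to E, flip to black, move to (2,9). |black|=10
Step 9: on WHITE (2,9): turn R to S, flip to black, move to (3,9). |black|=11
Step 10: on BLACK (3,9): turn L to E, flip to white, move to (3,10). |black|=10
Step 11: on WHITE (3,10): turn R to S, flip to black, move to (4,10). |black|=11
Step 12: on WHITE (4,10): turn R to W, flip to black, move to (4,9). |black|=12
Step 13: on WHITE (4,9): turn R to N, flip to black, move to (3,9). |black|=13
Step 14: on WHITE (3,9): turn R to E, flip to black, move to (3,10). |black|=14
Step 15: on BLACK (3,10): turn L to N, flip to white, move to (2,10). |black|=13
Step 16: on BLACK (2,10): turn L to W, flip to white, move to (2,9). |black|=12
Step 17: on BLACK (2,9): turn L to S, flip to white, move to (3,9). |black|=11
Step 18: on BLACK (3,9): turn L to E, flip to white, move to (3,10). |black|=10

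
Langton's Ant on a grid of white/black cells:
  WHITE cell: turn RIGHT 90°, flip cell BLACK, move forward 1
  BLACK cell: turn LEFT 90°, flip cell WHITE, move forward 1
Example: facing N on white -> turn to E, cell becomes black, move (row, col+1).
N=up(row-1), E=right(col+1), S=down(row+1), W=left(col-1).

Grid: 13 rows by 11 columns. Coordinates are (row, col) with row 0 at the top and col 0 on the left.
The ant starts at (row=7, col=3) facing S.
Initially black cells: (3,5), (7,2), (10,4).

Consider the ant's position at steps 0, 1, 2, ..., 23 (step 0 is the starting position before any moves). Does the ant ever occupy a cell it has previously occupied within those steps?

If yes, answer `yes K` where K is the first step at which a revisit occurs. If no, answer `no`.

Answer: yes 5

Derivation:
Step 1: on WHITE (7,3): turn R to W, flip to black, move to (7,2). |black|=4 — new cell
Step 2: on BLACK (7,2): turn L to S, flip to white, move to (8,2). |black|=3 — new cell
Step 3: on WHITE (8,2): turn R to W, flip to black, move to (8,1). |black|=4 — new cell
Step 4: on WHITE (8,1): turn R to N, flip to black, move to (7,1). |black|=5 — new cell
Step 5: on WHITE (7,1): turn R to E, flip to black, move to (7,2). |black|=6 — REVISIT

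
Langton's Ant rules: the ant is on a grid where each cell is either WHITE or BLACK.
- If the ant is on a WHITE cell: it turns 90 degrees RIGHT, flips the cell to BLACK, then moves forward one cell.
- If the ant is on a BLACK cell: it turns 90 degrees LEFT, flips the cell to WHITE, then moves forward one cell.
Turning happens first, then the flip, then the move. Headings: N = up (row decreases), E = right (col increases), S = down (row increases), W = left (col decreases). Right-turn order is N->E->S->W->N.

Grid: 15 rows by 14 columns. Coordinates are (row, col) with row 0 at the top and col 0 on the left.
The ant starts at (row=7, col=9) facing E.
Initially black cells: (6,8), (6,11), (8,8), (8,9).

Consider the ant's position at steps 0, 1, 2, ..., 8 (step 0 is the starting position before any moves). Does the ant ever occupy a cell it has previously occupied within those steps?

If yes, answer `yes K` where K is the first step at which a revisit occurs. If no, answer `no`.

Step 1: on WHITE (7,9): turn R to S, flip to black, move to (8,9). |black|=5 — new cell
Step 2: on BLACK (8,9): turn L to E, flip to white, move to (8,10). |black|=4 — new cell
Step 3: on WHITE (8,10): turn R to S, flip to black, move to (9,10). |black|=5 — new cell
Step 4: on WHITE (9,10): turn R to W, flip to black, move to (9,9). |black|=6 — new cell
Step 5: on WHITE (9,9): turn R to N, flip to black, move to (8,9). |black|=7 — REVISIT

Answer: yes 5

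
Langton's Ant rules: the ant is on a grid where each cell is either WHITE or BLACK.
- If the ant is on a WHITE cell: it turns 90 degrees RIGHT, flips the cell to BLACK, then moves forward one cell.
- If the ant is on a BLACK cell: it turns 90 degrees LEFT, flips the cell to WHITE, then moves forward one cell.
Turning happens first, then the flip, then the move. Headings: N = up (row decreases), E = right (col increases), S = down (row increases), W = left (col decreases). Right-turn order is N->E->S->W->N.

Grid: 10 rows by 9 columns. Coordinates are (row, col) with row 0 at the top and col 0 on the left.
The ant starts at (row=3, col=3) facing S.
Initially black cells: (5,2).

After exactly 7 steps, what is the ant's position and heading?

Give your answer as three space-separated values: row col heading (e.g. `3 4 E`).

Step 1: on WHITE (3,3): turn R to W, flip to black, move to (3,2). |black|=2
Step 2: on WHITE (3,2): turn R to N, flip to black, move to (2,2). |black|=3
Step 3: on WHITE (2,2): turn R to E, flip to black, move to (2,3). |black|=4
Step 4: on WHITE (2,3): turn R to S, flip to black, move to (3,3). |black|=5
Step 5: on BLACK (3,3): turn L to E, flip to white, move to (3,4). |black|=4
Step 6: on WHITE (3,4): turn R to S, flip to black, move to (4,4). |black|=5
Step 7: on WHITE (4,4): turn R to W, flip to black, move to (4,3). |black|=6

Answer: 4 3 W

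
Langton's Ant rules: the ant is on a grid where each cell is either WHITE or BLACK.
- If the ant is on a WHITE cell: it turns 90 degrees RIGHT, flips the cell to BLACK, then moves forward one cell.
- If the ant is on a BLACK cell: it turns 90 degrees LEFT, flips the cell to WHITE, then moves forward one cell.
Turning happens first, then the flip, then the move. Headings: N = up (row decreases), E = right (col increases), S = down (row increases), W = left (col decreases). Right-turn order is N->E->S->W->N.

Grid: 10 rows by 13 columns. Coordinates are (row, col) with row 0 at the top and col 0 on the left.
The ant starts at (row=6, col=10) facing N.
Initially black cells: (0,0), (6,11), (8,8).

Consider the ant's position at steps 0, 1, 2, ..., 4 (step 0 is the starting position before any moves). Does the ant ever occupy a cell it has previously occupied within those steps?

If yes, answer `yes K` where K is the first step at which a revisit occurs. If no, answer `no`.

Step 1: on WHITE (6,10): turn R to E, flip to black, move to (6,11). |black|=4 — new cell
Step 2: on BLACK (6,11): turn L to N, flip to white, move to (5,11). |black|=3 — new cell
Step 3: on WHITE (5,11): turn R to E, flip to black, move to (5,12). |black|=4 — new cell
Step 4: on WHITE (5,12): turn R to S, flip to black, move to (6,12). |black|=5 — new cell
No revisit within 4 steps.

Answer: no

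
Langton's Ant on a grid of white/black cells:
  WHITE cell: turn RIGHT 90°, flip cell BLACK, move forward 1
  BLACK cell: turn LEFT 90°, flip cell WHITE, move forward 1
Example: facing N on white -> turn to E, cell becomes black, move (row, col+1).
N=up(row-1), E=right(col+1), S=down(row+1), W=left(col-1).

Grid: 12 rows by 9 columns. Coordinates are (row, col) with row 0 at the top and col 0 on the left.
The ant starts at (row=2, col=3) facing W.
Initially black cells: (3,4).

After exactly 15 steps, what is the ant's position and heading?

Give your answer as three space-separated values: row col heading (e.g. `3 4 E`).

Step 1: on WHITE (2,3): turn R to N, flip to black, move to (1,3). |black|=2
Step 2: on WHITE (1,3): turn R to E, flip to black, move to (1,4). |black|=3
Step 3: on WHITE (1,4): turn R to S, flip to black, move to (2,4). |black|=4
Step 4: on WHITE (2,4): turn R to W, flip to black, move to (2,3). |black|=5
Step 5: on BLACK (2,3): turn L to S, flip to white, move to (3,3). |black|=4
Step 6: on WHITE (3,3): turn R to W, flip to black, move to (3,2). |black|=5
Step 7: on WHITE (3,2): turn R to N, flip to black, move to (2,2). |black|=6
Step 8: on WHITE (2,2): turn R to E, flip to black, move to (2,3). |black|=7
Step 9: on WHITE (2,3): turn R to S, flip to black, move to (3,3). |black|=8
Step 10: on BLACK (3,3): turn L to E, flip to white, move to (3,4). |black|=7
Step 11: on BLACK (3,4): turn L to N, flip to white, move to (2,4). |black|=6
Step 12: on BLACK (2,4): turn L to W, flip to white, move to (2,3). |black|=5
Step 13: on BLACK (2,3): turn L to S, flip to white, move to (3,3). |black|=4
Step 14: on WHITE (3,3): turn R to W, flip to black, move to (3,2). |black|=5
Step 15: on BLACK (3,2): turn L to S, flip to white, move to (4,2). |black|=4

Answer: 4 2 S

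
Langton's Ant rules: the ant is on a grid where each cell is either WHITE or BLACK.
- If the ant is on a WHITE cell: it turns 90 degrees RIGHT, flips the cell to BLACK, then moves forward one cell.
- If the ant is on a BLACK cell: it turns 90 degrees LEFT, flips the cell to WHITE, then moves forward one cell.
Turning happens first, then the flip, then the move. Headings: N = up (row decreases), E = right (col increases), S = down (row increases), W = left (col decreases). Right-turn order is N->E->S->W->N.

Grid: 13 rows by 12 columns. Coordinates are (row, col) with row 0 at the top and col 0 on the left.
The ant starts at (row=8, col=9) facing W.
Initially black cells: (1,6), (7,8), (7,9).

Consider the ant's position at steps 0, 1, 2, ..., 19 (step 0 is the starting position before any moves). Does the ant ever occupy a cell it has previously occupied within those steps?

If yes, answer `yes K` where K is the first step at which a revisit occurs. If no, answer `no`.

Step 1: on WHITE (8,9): turn R to N, flip to black, move to (7,9). |black|=4 — new cell
Step 2: on BLACK (7,9): turn L to W, flip to white, move to (7,8). |black|=3 — new cell
Step 3: on BLACK (7,8): turn L to S, flip to white, move to (8,8). |black|=2 — new cell
Step 4: on WHITE (8,8): turn R to W, flip to black, move to (8,7). |black|=3 — new cell
Step 5: on WHITE (8,7): turn R to N, flip to black, move to (7,7). |black|=4 — new cell
Step 6: on WHITE (7,7): turn R to E, flip to black, move to (7,8). |black|=5 — REVISIT

Answer: yes 6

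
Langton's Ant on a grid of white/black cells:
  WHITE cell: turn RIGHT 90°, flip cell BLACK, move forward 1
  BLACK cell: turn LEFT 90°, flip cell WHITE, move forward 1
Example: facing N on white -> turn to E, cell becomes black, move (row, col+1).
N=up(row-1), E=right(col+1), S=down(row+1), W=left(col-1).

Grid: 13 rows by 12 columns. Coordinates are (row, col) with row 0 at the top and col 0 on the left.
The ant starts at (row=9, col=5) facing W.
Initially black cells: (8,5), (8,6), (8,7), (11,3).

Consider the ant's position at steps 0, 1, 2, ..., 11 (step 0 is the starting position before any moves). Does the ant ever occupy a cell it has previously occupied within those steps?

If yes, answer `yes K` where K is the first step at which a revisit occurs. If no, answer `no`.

Answer: yes 5

Derivation:
Step 1: on WHITE (9,5): turn R to N, flip to black, move to (8,5). |black|=5 — new cell
Step 2: on BLACK (8,5): turn L to W, flip to white, move to (8,4). |black|=4 — new cell
Step 3: on WHITE (8,4): turn R to N, flip to black, move to (7,4). |black|=5 — new cell
Step 4: on WHITE (7,4): turn R to E, flip to black, move to (7,5). |black|=6 — new cell
Step 5: on WHITE (7,5): turn R to S, flip to black, move to (8,5). |black|=7 — REVISIT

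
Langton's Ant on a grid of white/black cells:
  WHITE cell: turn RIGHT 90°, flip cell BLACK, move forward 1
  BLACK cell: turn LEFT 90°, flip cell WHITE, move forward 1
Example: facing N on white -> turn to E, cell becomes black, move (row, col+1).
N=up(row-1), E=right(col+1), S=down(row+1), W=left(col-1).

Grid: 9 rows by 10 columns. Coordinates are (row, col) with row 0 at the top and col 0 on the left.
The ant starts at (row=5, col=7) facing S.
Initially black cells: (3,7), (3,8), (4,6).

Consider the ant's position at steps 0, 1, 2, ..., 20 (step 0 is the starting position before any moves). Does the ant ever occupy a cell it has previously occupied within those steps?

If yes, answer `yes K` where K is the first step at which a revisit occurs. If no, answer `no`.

Step 1: on WHITE (5,7): turn R to W, flip to black, move to (5,6). |black|=4 — new cell
Step 2: on WHITE (5,6): turn R to N, flip to black, move to (4,6). |black|=5 — new cell
Step 3: on BLACK (4,6): turn L to W, flip to white, move to (4,5). |black|=4 — new cell
Step 4: on WHITE (4,5): turn R to N, flip to black, move to (3,5). |black|=5 — new cell
Step 5: on WHITE (3,5): turn R to E, flip to black, move to (3,6). |black|=6 — new cell
Step 6: on WHITE (3,6): turn R to S, flip to black, move to (4,6). |black|=7 — REVISIT

Answer: yes 6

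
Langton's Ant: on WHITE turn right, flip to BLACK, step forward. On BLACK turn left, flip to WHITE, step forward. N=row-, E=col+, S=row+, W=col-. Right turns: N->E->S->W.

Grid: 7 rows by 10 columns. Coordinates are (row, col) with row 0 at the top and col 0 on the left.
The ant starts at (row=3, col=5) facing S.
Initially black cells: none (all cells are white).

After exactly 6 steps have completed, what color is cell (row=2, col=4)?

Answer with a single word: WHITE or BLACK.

Step 1: on WHITE (3,5): turn R to W, flip to black, move to (3,4). |black|=1
Step 2: on WHITE (3,4): turn R to N, flip to black, move to (2,4). |black|=2
Step 3: on WHITE (2,4): turn R to E, flip to black, move to (2,5). |black|=3
Step 4: on WHITE (2,5): turn R to S, flip to black, move to (3,5). |black|=4
Step 5: on BLACK (3,5): turn L to E, flip to white, move to (3,6). |black|=3
Step 6: on WHITE (3,6): turn R to S, flip to black, move to (4,6). |black|=4

Answer: BLACK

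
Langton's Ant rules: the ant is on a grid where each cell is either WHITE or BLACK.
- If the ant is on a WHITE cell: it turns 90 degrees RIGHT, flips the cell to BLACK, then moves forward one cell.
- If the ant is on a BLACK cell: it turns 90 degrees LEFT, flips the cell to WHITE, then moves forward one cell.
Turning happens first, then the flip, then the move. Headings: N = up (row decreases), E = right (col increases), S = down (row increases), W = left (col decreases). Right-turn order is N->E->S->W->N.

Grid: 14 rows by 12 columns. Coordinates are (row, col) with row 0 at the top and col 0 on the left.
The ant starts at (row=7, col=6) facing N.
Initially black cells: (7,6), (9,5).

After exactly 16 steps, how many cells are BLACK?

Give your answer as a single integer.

Step 1: on BLACK (7,6): turn L to W, flip to white, move to (7,5). |black|=1
Step 2: on WHITE (7,5): turn R to N, flip to black, move to (6,5). |black|=2
Step 3: on WHITE (6,5): turn R to E, flip to black, move to (6,6). |black|=3
Step 4: on WHITE (6,6): turn R to S, flip to black, move to (7,6). |black|=4
Step 5: on WHITE (7,6): turn R to W, flip to black, move to (7,5). |black|=5
Step 6: on BLACK (7,5): turn L to S, flip to white, move to (8,5). |black|=4
Step 7: on WHITE (8,5): turn R to W, flip to black, move to (8,4). |black|=5
Step 8: on WHITE (8,4): turn R to N, flip to black, move to (7,4). |black|=6
Step 9: on WHITE (7,4): turn R to E, flip to black, move to (7,5). |black|=7
Step 10: on WHITE (7,5): turn R to S, flip to black, move to (8,5). |black|=8
Step 11: on BLACK (8,5): turn L to E, flip to white, move to (8,6). |black|=7
Step 12: on WHITE (8,6): turn R to S, flip to black, move to (9,6). |black|=8
Step 13: on WHITE (9,6): turn R to W, flip to black, move to (9,5). |black|=9
Step 14: on BLACK (9,5): turn L to S, flip to white, move to (10,5). |black|=8
Step 15: on WHITE (10,5): turn R to W, flip to black, move to (10,4). |black|=9
Step 16: on WHITE (10,4): turn R to N, flip to black, move to (9,4). |black|=10

Answer: 10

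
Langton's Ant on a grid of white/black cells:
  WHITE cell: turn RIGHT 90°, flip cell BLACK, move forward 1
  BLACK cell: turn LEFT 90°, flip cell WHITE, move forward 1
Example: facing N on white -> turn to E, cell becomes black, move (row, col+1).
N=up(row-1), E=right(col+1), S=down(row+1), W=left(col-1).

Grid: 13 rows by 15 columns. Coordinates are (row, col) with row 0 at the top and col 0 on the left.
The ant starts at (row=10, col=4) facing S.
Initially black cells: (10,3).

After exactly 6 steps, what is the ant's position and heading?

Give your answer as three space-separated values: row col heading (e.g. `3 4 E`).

Answer: 11 3 S

Derivation:
Step 1: on WHITE (10,4): turn R to W, flip to black, move to (10,3). |black|=2
Step 2: on BLACK (10,3): turn L to S, flip to white, move to (11,3). |black|=1
Step 3: on WHITE (11,3): turn R to W, flip to black, move to (11,2). |black|=2
Step 4: on WHITE (11,2): turn R to N, flip to black, move to (10,2). |black|=3
Step 5: on WHITE (10,2): turn R to E, flip to black, move to (10,3). |black|=4
Step 6: on WHITE (10,3): turn R to S, flip to black, move to (11,3). |black|=5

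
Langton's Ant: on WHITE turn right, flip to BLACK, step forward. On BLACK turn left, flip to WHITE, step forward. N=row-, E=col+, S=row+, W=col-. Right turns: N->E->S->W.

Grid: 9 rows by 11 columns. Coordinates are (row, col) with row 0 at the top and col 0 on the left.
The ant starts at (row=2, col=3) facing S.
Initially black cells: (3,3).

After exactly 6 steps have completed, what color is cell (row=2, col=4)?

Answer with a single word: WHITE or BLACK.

Answer: BLACK

Derivation:
Step 1: on WHITE (2,3): turn R to W, flip to black, move to (2,2). |black|=2
Step 2: on WHITE (2,2): turn R to N, flip to black, move to (1,2). |black|=3
Step 3: on WHITE (1,2): turn R to E, flip to black, move to (1,3). |black|=4
Step 4: on WHITE (1,3): turn R to S, flip to black, move to (2,3). |black|=5
Step 5: on BLACK (2,3): turn L to E, flip to white, move to (2,4). |black|=4
Step 6: on WHITE (2,4): turn R to S, flip to black, move to (3,4). |black|=5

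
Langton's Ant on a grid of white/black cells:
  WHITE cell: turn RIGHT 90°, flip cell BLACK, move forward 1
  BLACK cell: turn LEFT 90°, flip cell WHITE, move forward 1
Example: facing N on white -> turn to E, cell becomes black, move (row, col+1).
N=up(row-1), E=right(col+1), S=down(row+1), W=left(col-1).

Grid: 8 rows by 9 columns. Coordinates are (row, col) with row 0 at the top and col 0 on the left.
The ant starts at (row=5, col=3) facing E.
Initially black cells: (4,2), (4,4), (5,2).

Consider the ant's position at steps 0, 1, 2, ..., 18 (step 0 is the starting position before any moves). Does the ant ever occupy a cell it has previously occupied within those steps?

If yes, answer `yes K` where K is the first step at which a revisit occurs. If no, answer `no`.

Step 1: on WHITE (5,3): turn R to S, flip to black, move to (6,3). |black|=4 — new cell
Step 2: on WHITE (6,3): turn R to W, flip to black, move to (6,2). |black|=5 — new cell
Step 3: on WHITE (6,2): turn R to N, flip to black, move to (5,2). |black|=6 — new cell
Step 4: on BLACK (5,2): turn L to W, flip to white, move to (5,1). |black|=5 — new cell
Step 5: on WHITE (5,1): turn R to N, flip to black, move to (4,1). |black|=6 — new cell
Step 6: on WHITE (4,1): turn R to E, flip to black, move to (4,2). |black|=7 — new cell
Step 7: on BLACK (4,2): turn L to N, flip to white, move to (3,2). |black|=6 — new cell
Step 8: on WHITE (3,2): turn R to E, flip to black, move to (3,3). |black|=7 — new cell
Step 9: on WHITE (3,3): turn R to S, flip to black, move to (4,3). |black|=8 — new cell
Step 10: on WHITE (4,3): turn R to W, flip to black, move to (4,2). |black|=9 — REVISIT

Answer: yes 10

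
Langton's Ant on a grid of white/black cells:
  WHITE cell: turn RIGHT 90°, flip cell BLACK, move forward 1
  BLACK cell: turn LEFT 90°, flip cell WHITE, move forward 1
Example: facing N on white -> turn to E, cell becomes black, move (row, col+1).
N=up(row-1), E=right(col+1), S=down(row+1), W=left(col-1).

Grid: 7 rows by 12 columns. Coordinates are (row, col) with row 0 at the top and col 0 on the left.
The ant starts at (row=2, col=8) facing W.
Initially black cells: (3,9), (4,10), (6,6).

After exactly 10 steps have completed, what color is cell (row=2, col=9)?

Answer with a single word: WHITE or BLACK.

Step 1: on WHITE (2,8): turn R to N, flip to black, move to (1,8). |black|=4
Step 2: on WHITE (1,8): turn R to E, flip to black, move to (1,9). |black|=5
Step 3: on WHITE (1,9): turn R to S, flip to black, move to (2,9). |black|=6
Step 4: on WHITE (2,9): turn R to W, flip to black, move to (2,8). |black|=7
Step 5: on BLACK (2,8): turn L to S, flip to white, move to (3,8). |black|=6
Step 6: on WHITE (3,8): turn R to W, flip to black, move to (3,7). |black|=7
Step 7: on WHITE (3,7): turn R to N, flip to black, move to (2,7). |black|=8
Step 8: on WHITE (2,7): turn R to E, flip to black, move to (2,8). |black|=9
Step 9: on WHITE (2,8): turn R to S, flip to black, move to (3,8). |black|=10
Step 10: on BLACK (3,8): turn L to E, flip to white, move to (3,9). |black|=9

Answer: BLACK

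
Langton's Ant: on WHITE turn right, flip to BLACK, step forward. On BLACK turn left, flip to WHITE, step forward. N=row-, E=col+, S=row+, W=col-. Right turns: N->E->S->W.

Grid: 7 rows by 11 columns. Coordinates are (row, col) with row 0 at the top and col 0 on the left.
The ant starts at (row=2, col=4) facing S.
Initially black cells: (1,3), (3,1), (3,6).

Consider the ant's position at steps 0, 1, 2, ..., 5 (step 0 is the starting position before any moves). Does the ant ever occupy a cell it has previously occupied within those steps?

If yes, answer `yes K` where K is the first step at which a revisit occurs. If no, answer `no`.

Step 1: on WHITE (2,4): turn R to W, flip to black, move to (2,3). |black|=4 — new cell
Step 2: on WHITE (2,3): turn R to N, flip to black, move to (1,3). |black|=5 — new cell
Step 3: on BLACK (1,3): turn L to W, flip to white, move to (1,2). |black|=4 — new cell
Step 4: on WHITE (1,2): turn R to N, flip to black, move to (0,2). |black|=5 — new cell
Step 5: on WHITE (0,2): turn R to E, flip to black, move to (0,3). |black|=6 — new cell
No revisit within 5 steps.

Answer: no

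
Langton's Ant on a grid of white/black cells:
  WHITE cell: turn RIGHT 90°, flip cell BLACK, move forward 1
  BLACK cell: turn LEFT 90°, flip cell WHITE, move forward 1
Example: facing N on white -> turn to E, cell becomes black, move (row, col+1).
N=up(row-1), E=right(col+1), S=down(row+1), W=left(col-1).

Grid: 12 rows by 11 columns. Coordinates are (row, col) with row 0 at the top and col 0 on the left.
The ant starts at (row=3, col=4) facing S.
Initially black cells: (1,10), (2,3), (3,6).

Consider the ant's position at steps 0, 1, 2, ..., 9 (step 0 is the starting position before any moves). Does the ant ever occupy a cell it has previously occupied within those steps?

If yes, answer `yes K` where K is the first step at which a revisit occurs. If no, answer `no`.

Step 1: on WHITE (3,4): turn R to W, flip to black, move to (3,3). |black|=4 — new cell
Step 2: on WHITE (3,3): turn R to N, flip to black, move to (2,3). |black|=5 — new cell
Step 3: on BLACK (2,3): turn L to W, flip to white, move to (2,2). |black|=4 — new cell
Step 4: on WHITE (2,2): turn R to N, flip to black, move to (1,2). |black|=5 — new cell
Step 5: on WHITE (1,2): turn R to E, flip to black, move to (1,3). |black|=6 — new cell
Step 6: on WHITE (1,3): turn R to S, flip to black, move to (2,3). |black|=7 — REVISIT

Answer: yes 6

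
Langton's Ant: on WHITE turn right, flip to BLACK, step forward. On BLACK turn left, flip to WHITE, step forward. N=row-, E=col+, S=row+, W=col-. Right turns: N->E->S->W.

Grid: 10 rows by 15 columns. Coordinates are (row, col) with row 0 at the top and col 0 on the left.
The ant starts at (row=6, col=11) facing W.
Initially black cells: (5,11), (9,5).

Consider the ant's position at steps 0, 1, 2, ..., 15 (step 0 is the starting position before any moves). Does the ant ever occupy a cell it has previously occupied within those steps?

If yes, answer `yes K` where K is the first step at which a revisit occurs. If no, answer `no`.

Step 1: on WHITE (6,11): turn R to N, flip to black, move to (5,11). |black|=3 — new cell
Step 2: on BLACK (5,11): turn L to W, flip to white, move to (5,10). |black|=2 — new cell
Step 3: on WHITE (5,10): turn R to N, flip to black, move to (4,10). |black|=3 — new cell
Step 4: on WHITE (4,10): turn R to E, flip to black, move to (4,11). |black|=4 — new cell
Step 5: on WHITE (4,11): turn R to S, flip to black, move to (5,11). |black|=5 — REVISIT

Answer: yes 5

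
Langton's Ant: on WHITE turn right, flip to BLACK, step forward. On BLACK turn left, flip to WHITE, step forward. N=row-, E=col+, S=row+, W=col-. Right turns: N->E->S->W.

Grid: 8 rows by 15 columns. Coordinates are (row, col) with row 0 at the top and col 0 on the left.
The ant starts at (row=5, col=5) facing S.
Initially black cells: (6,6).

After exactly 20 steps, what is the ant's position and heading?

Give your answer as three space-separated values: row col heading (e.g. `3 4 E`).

Step 1: on WHITE (5,5): turn R to W, flip to black, move to (5,4). |black|=2
Step 2: on WHITE (5,4): turn R to N, flip to black, move to (4,4). |black|=3
Step 3: on WHITE (4,4): turn R to E, flip to black, move to (4,5). |black|=4
Step 4: on WHITE (4,5): turn R to S, flip to black, move to (5,5). |black|=5
Step 5: on BLACK (5,5): turn L to E, flip to white, move to (5,6). |black|=4
Step 6: on WHITE (5,6): turn R to S, flip to black, move to (6,6). |black|=5
Step 7: on BLACK (6,6): turn L to E, flip to white, move to (6,7). |black|=4
Step 8: on WHITE (6,7): turn R to S, flip to black, move to (7,7). |black|=5
Step 9: on WHITE (7,7): turn R to W, flip to black, move to (7,6). |black|=6
Step 10: on WHITE (7,6): turn R to N, flip to black, move to (6,6). |black|=7
Step 11: on WHITE (6,6): turn R to E, flip to black, move to (6,7). |black|=8
Step 12: on BLACK (6,7): turn L to N, flip to white, move to (5,7). |black|=7
Step 13: on WHITE (5,7): turn R to E, flip to black, move to (5,8). |black|=8
Step 14: on WHITE (5,8): turn R to S, flip to black, move to (6,8). |black|=9
Step 15: on WHITE (6,8): turn R to W, flip to black, move to (6,7). |black|=10
Step 16: on WHITE (6,7): turn R to N, flip to black, move to (5,7). |black|=11
Step 17: on BLACK (5,7): turn L to W, flip to white, move to (5,6). |black|=10
Step 18: on BLACK (5,6): turn L to S, flip to white, move to (6,6). |black|=9
Step 19: on BLACK (6,6): turn L to E, flip to white, move to (6,7). |black|=8
Step 20: on BLACK (6,7): turn L to N, flip to white, move to (5,7). |black|=7

Answer: 5 7 N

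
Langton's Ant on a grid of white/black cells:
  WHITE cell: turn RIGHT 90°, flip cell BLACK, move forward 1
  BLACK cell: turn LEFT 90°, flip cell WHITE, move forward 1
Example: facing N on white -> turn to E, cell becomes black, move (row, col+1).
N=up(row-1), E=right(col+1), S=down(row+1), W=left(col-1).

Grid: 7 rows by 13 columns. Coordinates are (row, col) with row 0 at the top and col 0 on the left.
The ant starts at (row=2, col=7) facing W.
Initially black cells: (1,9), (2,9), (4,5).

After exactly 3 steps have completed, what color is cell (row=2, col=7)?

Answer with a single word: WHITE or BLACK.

Step 1: on WHITE (2,7): turn R to N, flip to black, move to (1,7). |black|=4
Step 2: on WHITE (1,7): turn R to E, flip to black, move to (1,8). |black|=5
Step 3: on WHITE (1,8): turn R to S, flip to black, move to (2,8). |black|=6

Answer: BLACK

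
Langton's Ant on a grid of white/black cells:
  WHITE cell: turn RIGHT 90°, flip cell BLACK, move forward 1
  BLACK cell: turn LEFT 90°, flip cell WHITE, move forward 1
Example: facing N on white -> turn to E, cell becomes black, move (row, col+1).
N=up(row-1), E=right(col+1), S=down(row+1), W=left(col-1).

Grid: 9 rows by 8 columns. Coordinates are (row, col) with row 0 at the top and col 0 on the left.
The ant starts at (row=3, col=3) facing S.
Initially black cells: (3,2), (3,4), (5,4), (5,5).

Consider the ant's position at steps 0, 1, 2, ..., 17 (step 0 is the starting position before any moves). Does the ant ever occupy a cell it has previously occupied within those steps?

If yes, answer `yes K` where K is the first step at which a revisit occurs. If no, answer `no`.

Step 1: on WHITE (3,3): turn R to W, flip to black, move to (3,2). |black|=5 — new cell
Step 2: on BLACK (3,2): turn L to S, flip to white, move to (4,2). |black|=4 — new cell
Step 3: on WHITE (4,2): turn R to W, flip to black, move to (4,1). |black|=5 — new cell
Step 4: on WHITE (4,1): turn R to N, flip to black, move to (3,1). |black|=6 — new cell
Step 5: on WHITE (3,1): turn R to E, flip to black, move to (3,2). |black|=7 — REVISIT

Answer: yes 5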